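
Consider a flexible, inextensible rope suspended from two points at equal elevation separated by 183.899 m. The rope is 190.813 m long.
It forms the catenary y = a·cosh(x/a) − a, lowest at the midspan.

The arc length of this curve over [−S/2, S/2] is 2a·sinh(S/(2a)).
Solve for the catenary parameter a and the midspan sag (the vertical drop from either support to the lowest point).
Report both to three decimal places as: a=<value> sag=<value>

seed: a₀ = √(S³/(24(L−S))) = √(183.899³/(24·6.914)) = 193.597053
iter 1: u=0.474953  f(a)=+7.840e-02  f'(a)=-7.305e-02  a ← 193.597053 − (+7.840e-02/-7.305e-02) = 194.670321
iter 2: u=0.472334  f(a)=+6.568e-04  f'(a)=-7.183e-02  a ← 194.670321 − (+6.568e-04/-7.183e-02) = 194.679465
iter 3: u=0.472312  f(a)=+4.695e-08  f'(a)=-7.182e-02  a ← 194.679465 − (+4.695e-08/-7.182e-02) = 194.679465
iter 4: u=0.472312  f(a)=+0.000e+00  f'(a)=-7.182e-02  a ← 194.679465 − (+0.000e+00/-7.182e-02) = 194.679465
converged: |Δa| < 1e-12 after 4 iterations
sag = a·(cosh(S/(2a)) − 1) = 194.679465·(cosh(0.472312) − 1) = 22.121122
T_max/T_min = cosh(S/(2a)) = 1.113628

a=194.679 sag=22.121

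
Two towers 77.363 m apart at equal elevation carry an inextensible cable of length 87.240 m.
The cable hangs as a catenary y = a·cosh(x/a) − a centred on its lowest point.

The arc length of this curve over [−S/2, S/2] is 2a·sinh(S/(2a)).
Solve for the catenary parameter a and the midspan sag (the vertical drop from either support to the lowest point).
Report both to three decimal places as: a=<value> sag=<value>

a=45.018 sag=17.666

seed: a₀ = √(S³/(24(L−S))) = √(77.363³/(24·9.877)) = 44.195882
iter 1: u=0.875229  f(a)=+3.853e-01  f'(a)=-4.822e-01  a ← 44.195882 − (+3.853e-01/-4.822e-01) = 44.994954
iter 2: u=0.859685  f(a)=+1.070e-02  f'(a)=-4.557e-01  a ← 44.994954 − (+1.070e-02/-4.557e-01) = 45.018427
iter 3: u=0.859237  f(a)=+8.768e-06  f'(a)=-4.550e-01  a ← 45.018427 − (+8.768e-06/-4.550e-01) = 45.018446
iter 4: u=0.859237  f(a)=+5.898e-12  f'(a)=-4.550e-01  a ← 45.018446 − (+5.898e-12/-4.550e-01) = 45.018446
converged: |Δa| < 1e-12 after 4 iterations
sag = a·(cosh(S/(2a)) − 1) = 45.018446·(cosh(0.859237) − 1) = 17.666200
T_max/T_min = cosh(S/(2a)) = 1.392421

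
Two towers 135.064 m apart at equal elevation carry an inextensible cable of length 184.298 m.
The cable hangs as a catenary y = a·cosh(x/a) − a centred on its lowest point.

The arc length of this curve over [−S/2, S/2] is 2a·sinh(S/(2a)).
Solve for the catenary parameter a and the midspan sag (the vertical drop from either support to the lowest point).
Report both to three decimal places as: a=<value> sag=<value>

a=47.977 sag=55.914

seed: a₀ = √(S³/(24(L−S))) = √(135.064³/(24·49.234)) = 45.663714
iter 1: u=1.478899  f(a)=+5.673e+00  f'(a)=-2.666e+00  a ← 45.663714 − (+5.673e+00/-2.666e+00) = 47.791380
iter 2: u=1.413058  f(a)=+4.206e-01  f'(a)=-2.284e+00  a ← 47.791380 − (+4.206e-01/-2.284e+00) = 47.975501
iter 3: u=1.407635  f(a)=+2.721e-03  f'(a)=-2.255e+00  a ← 47.975501 − (+2.721e-03/-2.255e+00) = 47.976707
iter 4: u=1.407600  f(a)=+1.155e-07  f'(a)=-2.255e+00  a ← 47.976707 − (+1.155e-07/-2.255e+00) = 47.976708
iter 5: u=1.407600  f(a)=+0.000e+00  f'(a)=-2.255e+00  a ← 47.976708 − (+0.000e+00/-2.255e+00) = 47.976708
converged: |Δa| < 1e-12 after 5 iterations
sag = a·(cosh(S/(2a)) − 1) = 47.976708·(cosh(1.407600) − 1) = 55.913632
T_max/T_min = cosh(S/(2a)) = 2.165433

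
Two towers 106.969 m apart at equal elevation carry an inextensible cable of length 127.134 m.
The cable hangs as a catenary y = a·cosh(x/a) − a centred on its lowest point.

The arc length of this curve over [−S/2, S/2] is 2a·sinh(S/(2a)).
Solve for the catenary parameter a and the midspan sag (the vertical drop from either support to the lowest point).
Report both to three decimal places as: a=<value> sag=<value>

seed: a₀ = √(S³/(24(L−S))) = √(106.969³/(24·20.165)) = 50.290062
iter 1: u=1.063520  f(a)=+1.172e+00  f'(a)=-8.964e-01  a ← 50.290062 − (+1.172e+00/-8.964e-01) = 51.597080
iter 2: u=1.036580  f(a)=+4.723e-02  f'(a)=-8.254e-01  a ← 51.597080 − (+4.723e-02/-8.254e-01) = 51.654296
iter 3: u=1.035432  f(a)=+8.389e-05  f'(a)=-8.225e-01  a ← 51.654296 − (+8.389e-05/-8.225e-01) = 51.654398
iter 4: u=1.035430  f(a)=+2.657e-10  f'(a)=-8.225e-01  a ← 51.654398 − (+2.657e-10/-8.225e-01) = 51.654398
iter 5: u=1.035430  f(a)=+1.421e-14  f'(a)=-8.225e-01  a ← 51.654398 − (+1.421e-14/-8.225e-01) = 51.654398
converged: |Δa| < 1e-12 after 5 iterations
sag = a·(cosh(S/(2a)) − 1) = 51.654398·(cosh(1.035430) − 1) = 30.253723
T_max/T_min = cosh(S/(2a)) = 1.585695

a=51.654 sag=30.254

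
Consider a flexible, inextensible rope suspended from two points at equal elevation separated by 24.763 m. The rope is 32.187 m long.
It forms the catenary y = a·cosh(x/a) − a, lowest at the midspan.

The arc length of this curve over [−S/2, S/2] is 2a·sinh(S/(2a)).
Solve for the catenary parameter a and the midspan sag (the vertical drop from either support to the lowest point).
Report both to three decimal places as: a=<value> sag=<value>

seed: a₀ = √(S³/(24(L−S))) = √(24.763³/(24·7.424)) = 9.231670
iter 1: u=1.341198  f(a)=+6.970e-01  f'(a)=-1.917e+00  a ← 9.231670 − (+6.970e-01/-1.917e+00) = 9.595299
iter 2: u=1.290372  f(a)=+4.330e-02  f'(a)=-1.685e+00  a ← 9.595299 − (+4.330e-02/-1.685e+00) = 9.620989
iter 3: u=1.286926  f(a)=+1.916e-04  f'(a)=-1.671e+00  a ← 9.620989 − (+1.916e-04/-1.671e+00) = 9.621103
iter 4: u=1.286911  f(a)=+3.786e-09  f'(a)=-1.671e+00  a ← 9.621103 − (+3.786e-09/-1.671e+00) = 9.621103
iter 5: u=1.286911  f(a)=+0.000e+00  f'(a)=-1.671e+00  a ← 9.621103 − (+0.000e+00/-1.671e+00) = 9.621103
converged: |Δa| < 1e-12 after 5 iterations
sag = a·(cosh(S/(2a)) − 1) = 9.621103·(cosh(1.286911) − 1) = 9.129000
T_max/T_min = cosh(S/(2a)) = 1.948852

a=9.621 sag=9.129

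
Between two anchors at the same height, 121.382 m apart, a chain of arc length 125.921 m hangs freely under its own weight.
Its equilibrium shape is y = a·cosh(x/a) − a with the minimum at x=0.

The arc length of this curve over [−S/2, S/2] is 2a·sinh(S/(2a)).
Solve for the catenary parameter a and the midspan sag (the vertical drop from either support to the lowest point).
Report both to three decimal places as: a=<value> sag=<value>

seed: a₀ = √(S³/(24(L−S))) = √(121.382³/(24·4.539)) = 128.128494
iter 1: u=0.473673  f(a)=+5.119e-02  f'(a)=-7.245e-02  a ← 128.128494 − (+5.119e-02/-7.245e-02) = 128.835057
iter 2: u=0.471075  f(a)=+4.266e-04  f'(a)=-7.125e-02  a ← 128.835057 − (+4.266e-04/-7.125e-02) = 128.841044
iter 3: u=0.471053  f(a)=+3.017e-08  f'(a)=-7.124e-02  a ← 128.841044 − (+3.017e-08/-7.124e-02) = 128.841044
iter 4: u=0.471053  f(a)=+0.000e+00  f'(a)=-7.124e-02  a ← 128.841044 − (+0.000e+00/-7.124e-02) = 128.841044
converged: |Δa| < 1e-12 after 4 iterations
sag = a·(cosh(S/(2a)) − 1) = 128.841044·(cosh(0.471053) − 1) = 14.560627
T_max/T_min = cosh(S/(2a)) = 1.113012

a=128.841 sag=14.561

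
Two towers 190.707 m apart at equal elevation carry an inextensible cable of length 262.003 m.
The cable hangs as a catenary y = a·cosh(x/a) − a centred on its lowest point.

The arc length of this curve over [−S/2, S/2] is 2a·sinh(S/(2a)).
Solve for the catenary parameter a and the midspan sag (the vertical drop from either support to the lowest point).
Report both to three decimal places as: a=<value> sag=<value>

a=66.968 sag=80.158

seed: a₀ = √(S³/(24(L−S))) = √(190.707³/(24·71.296)) = 63.666613
iter 1: u=1.497700  f(a)=+8.437e+00  f'(a)=-2.784e+00  a ← 63.666613 − (+8.437e+00/-2.784e+00) = 66.697085
iter 2: u=1.429650  f(a)=+6.398e-01  f'(a)=-2.376e+00  a ← 66.697085 − (+6.398e-01/-2.376e+00) = 66.966310
iter 3: u=1.423903  f(a)=+4.346e-03  f'(a)=-2.344e+00  a ← 66.966310 − (+4.346e-03/-2.344e+00) = 66.968164
iter 4: u=1.423863  f(a)=+2.036e-07  f'(a)=-2.344e+00  a ← 66.968164 − (+2.036e-07/-2.344e+00) = 66.968165
iter 5: u=1.423863  f(a)=+0.000e+00  f'(a)=-2.344e+00  a ← 66.968165 − (+0.000e+00/-2.344e+00) = 66.968165
converged: |Δa| < 1e-12 after 5 iterations
sag = a·(cosh(S/(2a)) − 1) = 66.968165·(cosh(1.423863) − 1) = 80.158067
T_max/T_min = cosh(S/(2a)) = 2.196958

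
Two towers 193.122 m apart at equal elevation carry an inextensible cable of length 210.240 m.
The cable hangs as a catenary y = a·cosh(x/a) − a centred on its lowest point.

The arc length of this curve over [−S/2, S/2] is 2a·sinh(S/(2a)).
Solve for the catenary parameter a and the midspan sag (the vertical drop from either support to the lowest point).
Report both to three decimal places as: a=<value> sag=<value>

a=134.134 sag=36.284

seed: a₀ = √(S³/(24(L−S))) = √(193.122³/(24·17.118)) = 132.408387
iter 1: u=0.729266  f(a)=+4.610e-01  f'(a)=-2.726e-01  a ← 132.408387 − (+4.610e-01/-2.726e-01) = 134.099640
iter 2: u=0.720069  f(a)=+8.981e-03  f'(a)=-2.621e-01  a ← 134.099640 − (+8.981e-03/-2.621e-01) = 134.133914
iter 3: u=0.719885  f(a)=+3.559e-06  f'(a)=-2.618e-01  a ← 134.133914 − (+3.559e-06/-2.618e-01) = 134.133928
iter 4: u=0.719885  f(a)=+5.684e-13  f'(a)=-2.618e-01  a ← 134.133928 − (+5.684e-13/-2.618e-01) = 134.133928
converged: |Δa| < 1e-12 after 4 iterations
sag = a·(cosh(S/(2a)) − 1) = 134.133928·(cosh(0.719885) − 1) = 36.283574
T_max/T_min = cosh(S/(2a)) = 1.270503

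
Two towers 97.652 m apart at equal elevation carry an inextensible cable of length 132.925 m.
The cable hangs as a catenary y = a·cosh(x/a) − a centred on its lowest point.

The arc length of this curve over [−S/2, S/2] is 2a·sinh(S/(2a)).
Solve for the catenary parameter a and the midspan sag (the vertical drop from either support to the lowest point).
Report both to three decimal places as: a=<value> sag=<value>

a=34.832 sag=40.205

seed: a₀ = √(S³/(24(L−S))) = √(97.652³/(24·35.273)) = 33.166137
iter 1: u=1.472164  f(a)=+4.026e+00  f'(a)=-2.625e+00  a ← 33.166137 − (+4.026e+00/-2.625e+00) = 34.699588
iter 2: u=1.407106  f(a)=+2.960e-01  f'(a)=-2.252e+00  a ← 34.699588 − (+2.960e-01/-2.252e+00) = 34.831034
iter 3: u=1.401796  f(a)=+1.882e-03  f'(a)=-2.224e+00  a ← 34.831034 − (+1.882e-03/-2.224e+00) = 34.831881
iter 4: u=1.401762  f(a)=+7.709e-08  f'(a)=-2.223e+00  a ← 34.831881 − (+7.709e-08/-2.223e+00) = 34.831881
iter 5: u=1.401762  f(a)=+0.000e+00  f'(a)=-2.223e+00  a ← 34.831881 − (+0.000e+00/-2.223e+00) = 34.831881
converged: |Δa| < 1e-12 after 5 iterations
sag = a·(cosh(S/(2a)) − 1) = 34.831881·(cosh(1.401762) − 1) = 40.204936
T_max/T_min = cosh(S/(2a)) = 2.154257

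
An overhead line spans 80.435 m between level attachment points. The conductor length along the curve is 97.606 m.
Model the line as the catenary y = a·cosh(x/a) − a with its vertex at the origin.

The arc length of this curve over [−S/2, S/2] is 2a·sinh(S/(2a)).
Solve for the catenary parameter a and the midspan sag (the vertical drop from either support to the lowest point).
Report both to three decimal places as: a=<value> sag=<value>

seed: a₀ = √(S³/(24(L−S))) = √(80.435³/(24·17.171)) = 35.535643
iter 1: u=1.131751  f(a)=+1.134e+00  f'(a)=-1.096e+00  a ← 35.535643 − (+1.134e+00/-1.096e+00) = 36.570161
iter 2: u=1.099735  f(a)=+5.140e-02  f'(a)=-9.987e-01  a ← 36.570161 − (+5.140e-02/-9.987e-01) = 36.621626
iter 3: u=1.098190  f(a)=+1.167e-04  f'(a)=-9.941e-01  a ← 36.621626 − (+1.167e-04/-9.941e-01) = 36.621744
iter 4: u=1.098186  f(a)=+6.049e-10  f'(a)=-9.941e-01  a ← 36.621744 − (+6.049e-10/-9.941e-01) = 36.621744
iter 5: u=1.098186  f(a)=+4.263e-14  f'(a)=-9.941e-01  a ← 36.621744 − (+4.263e-14/-9.941e-01) = 36.621744
converged: |Δa| < 1e-12 after 5 iterations
sag = a·(cosh(S/(2a)) − 1) = 36.621744·(cosh(1.098186) − 1) = 24.393705
T_max/T_min = cosh(S/(2a)) = 1.666099

a=36.622 sag=24.394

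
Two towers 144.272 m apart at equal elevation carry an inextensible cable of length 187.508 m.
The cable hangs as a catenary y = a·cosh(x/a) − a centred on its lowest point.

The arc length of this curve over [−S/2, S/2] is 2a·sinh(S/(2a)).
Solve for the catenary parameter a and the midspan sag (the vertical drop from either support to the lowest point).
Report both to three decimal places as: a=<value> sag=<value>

a=56.064 sag=53.174

seed: a₀ = √(S³/(24(L−S))) = √(144.272³/(24·43.236)) = 53.795346
iter 1: u=1.340934  f(a)=+4.058e+00  f'(a)=-1.916e+00  a ← 53.795346 − (+4.058e+00/-1.916e+00) = 55.913574
iter 2: u=1.290134  f(a)=+2.520e-01  f'(a)=-1.684e+00  a ← 55.913574 − (+2.520e-01/-1.684e+00) = 56.063164
iter 3: u=1.286692  f(a)=+1.114e-03  f'(a)=-1.670e+00  a ← 56.063164 − (+1.114e-03/-1.670e+00) = 56.063831
iter 4: u=1.286676  f(a)=+2.198e-08  f'(a)=-1.670e+00  a ← 56.063831 − (+2.198e-08/-1.670e+00) = 56.063831
iter 5: u=1.286676  f(a)=-2.842e-14  f'(a)=-1.670e+00  a ← 56.063831 − (-2.842e-14/-1.670e+00) = 56.063831
converged: |Δa| < 1e-12 after 5 iterations
sag = a·(cosh(S/(2a)) − 1) = 56.063831·(cosh(1.286676) − 1) = 53.174283
T_max/T_min = cosh(S/(2a)) = 1.948460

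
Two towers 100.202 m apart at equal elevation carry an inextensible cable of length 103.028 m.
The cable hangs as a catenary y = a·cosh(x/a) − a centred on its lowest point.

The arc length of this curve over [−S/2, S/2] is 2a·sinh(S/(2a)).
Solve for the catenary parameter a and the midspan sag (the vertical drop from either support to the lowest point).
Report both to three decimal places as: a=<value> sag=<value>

a=122.305 sag=10.406

seed: a₀ = √(S³/(24(L−S))) = √(100.202³/(24·2.826)) = 121.793156
iter 1: u=0.411361  f(a)=+2.401e-02  f'(a)=-4.720e-02  a ← 121.793156 − (+2.401e-02/-4.720e-02) = 122.301818
iter 2: u=0.409650  f(a)=+1.512e-04  f'(a)=-4.660e-02  a ← 122.301818 − (+1.512e-04/-4.660e-02) = 122.305063
iter 3: u=0.409640  f(a)=+6.086e-09  f'(a)=-4.660e-02  a ← 122.305063 − (+6.086e-09/-4.660e-02) = 122.305063
iter 4: u=0.409640  f(a)=+1.421e-14  f'(a)=-4.660e-02  a ← 122.305063 − (+1.421e-14/-4.660e-02) = 122.305063
converged: |Δa| < 1e-12 after 4 iterations
sag = a·(cosh(S/(2a)) − 1) = 122.305063·(cosh(0.409640) − 1) = 10.405979
T_max/T_min = cosh(S/(2a)) = 1.085082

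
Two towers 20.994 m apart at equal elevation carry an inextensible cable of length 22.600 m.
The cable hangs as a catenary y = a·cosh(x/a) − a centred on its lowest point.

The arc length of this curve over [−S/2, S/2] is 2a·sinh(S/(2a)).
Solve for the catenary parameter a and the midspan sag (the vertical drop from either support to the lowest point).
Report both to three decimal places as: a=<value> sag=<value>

seed: a₀ = √(S³/(24(L−S))) = √(20.994³/(24·1.606)) = 15.494030
iter 1: u=0.677487  f(a)=+3.726e-02  f'(a)=-2.170e-01  a ← 15.494030 − (+3.726e-02/-2.170e-01) = 15.665762
iter 2: u=0.670060  f(a)=+6.286e-04  f'(a)=-2.097e-01  a ← 15.665762 − (+6.286e-04/-2.097e-01) = 15.668760
iter 3: u=0.669932  f(a)=+1.857e-07  f'(a)=-2.096e-01  a ← 15.668760 − (+1.857e-07/-2.096e-01) = 15.668761
iter 4: u=0.669932  f(a)=+2.132e-14  f'(a)=-2.096e-01  a ← 15.668761 − (+2.132e-14/-2.096e-01) = 15.668761
converged: |Δa| < 1e-12 after 4 iterations
sag = a·(cosh(S/(2a)) − 1) = 15.668761·(cosh(0.669932) − 1) = 3.649626
T_max/T_min = cosh(S/(2a)) = 1.232924

a=15.669 sag=3.650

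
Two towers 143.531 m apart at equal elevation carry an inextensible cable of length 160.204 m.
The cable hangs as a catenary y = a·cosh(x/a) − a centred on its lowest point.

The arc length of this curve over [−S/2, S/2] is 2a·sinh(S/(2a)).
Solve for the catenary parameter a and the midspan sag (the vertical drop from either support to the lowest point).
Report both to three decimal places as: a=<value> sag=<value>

seed: a₀ = √(S³/(24(L−S))) = √(143.531³/(24·16.673)) = 85.961913
iter 1: u=0.834852  f(a)=+5.908e-01  f'(a)=-4.156e-01  a ← 85.961913 − (+5.908e-01/-4.156e-01) = 87.383286
iter 2: u=0.821273  f(a)=+1.497e-02  f'(a)=-3.948e-01  a ← 87.383286 − (+1.497e-02/-3.948e-01) = 87.421207
iter 3: u=0.820916  f(a)=+1.017e-05  f'(a)=-3.943e-01  a ← 87.421207 − (+1.017e-05/-3.943e-01) = 87.421233
iter 4: u=0.820916  f(a)=+4.718e-12  f'(a)=-3.943e-01  a ← 87.421233 − (+4.718e-12/-3.943e-01) = 87.421233
converged: |Δa| < 1e-12 after 4 iterations
sag = a·(cosh(S/(2a)) − 1) = 87.421233·(cosh(0.820916) − 1) = 31.148588
T_max/T_min = cosh(S/(2a)) = 1.356305

a=87.421 sag=31.149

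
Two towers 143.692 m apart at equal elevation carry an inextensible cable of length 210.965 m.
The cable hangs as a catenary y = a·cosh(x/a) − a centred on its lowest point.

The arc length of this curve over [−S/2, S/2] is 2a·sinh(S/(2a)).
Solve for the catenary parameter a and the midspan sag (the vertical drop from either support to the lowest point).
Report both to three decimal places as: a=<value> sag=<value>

a=45.603 sag=69.315

seed: a₀ = √(S³/(24(L−S))) = √(143.692³/(24·67.273)) = 42.866978
iter 1: u=1.676022  f(a)=+1.011e+01  f'(a)=-4.114e+00  a ← 42.866978 − (+1.011e+01/-4.114e+00) = 45.323706
iter 2: u=1.585175  f(a)=+9.339e-01  f'(a)=-3.385e+00  a ← 45.323706 − (+9.339e-01/-3.385e+00) = 45.599554
iter 3: u=1.575586  f(a)=+9.768e-03  f'(a)=-3.315e+00  a ← 45.599554 − (+9.768e-03/-3.315e+00) = 45.602500
iter 4: u=1.575484  f(a)=+1.093e-06  f'(a)=-3.314e+00  a ← 45.602500 − (+1.093e-06/-3.314e+00) = 45.602501
iter 5: u=1.575484  f(a)=-2.842e-14  f'(a)=-3.314e+00  a ← 45.602501 − (-2.842e-14/-3.314e+00) = 45.602501
converged: |Δa| < 1e-12 after 5 iterations
sag = a·(cosh(S/(2a)) − 1) = 45.602501·(cosh(1.575484) − 1) = 69.315496
T_max/T_min = cosh(S/(2a)) = 2.519993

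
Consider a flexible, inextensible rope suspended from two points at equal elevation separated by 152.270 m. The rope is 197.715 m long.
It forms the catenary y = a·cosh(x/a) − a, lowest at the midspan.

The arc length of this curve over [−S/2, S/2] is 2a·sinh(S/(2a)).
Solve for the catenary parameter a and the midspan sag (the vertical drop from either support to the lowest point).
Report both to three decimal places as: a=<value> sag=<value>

a=59.285 sag=55.987

seed: a₀ = √(S³/(24(L−S))) = √(152.270³/(24·45.445)) = 56.894836
iter 1: u=1.338171  f(a)=+4.247e+00  f'(a)=-1.902e+00  a ← 56.894836 − (+4.247e+00/-1.902e+00) = 59.127062
iter 2: u=1.287651  f(a)=+2.627e-01  f'(a)=-1.674e+00  a ← 59.127062 − (+2.627e-01/-1.674e+00) = 59.284031
iter 3: u=1.284241  f(a)=+1.152e-03  f'(a)=-1.659e+00  a ← 59.284031 − (+1.152e-03/-1.659e+00) = 59.284725
iter 4: u=1.284226  f(a)=+2.237e-08  f'(a)=-1.659e+00  a ← 59.284725 − (+2.237e-08/-1.659e+00) = 59.284725
iter 5: u=1.284226  f(a)=+5.684e-14  f'(a)=-1.659e+00  a ← 59.284725 − (+5.684e-14/-1.659e+00) = 59.284725
converged: |Δa| < 1e-12 after 5 iterations
sag = a·(cosh(S/(2a)) − 1) = 59.284725·(cosh(1.284226) − 1) = 55.986624
T_max/T_min = cosh(S/(2a)) = 1.944368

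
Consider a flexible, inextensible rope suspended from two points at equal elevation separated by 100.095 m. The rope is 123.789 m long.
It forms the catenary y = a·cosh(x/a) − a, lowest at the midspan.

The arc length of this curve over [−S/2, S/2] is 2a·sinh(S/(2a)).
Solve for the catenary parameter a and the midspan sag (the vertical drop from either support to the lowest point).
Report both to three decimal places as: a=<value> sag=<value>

a=43.411 sag=32.190

seed: a₀ = √(S³/(24(L−S))) = √(100.095³/(24·23.694)) = 41.994630
iter 1: u=1.191760  f(a)=+1.741e+00  f'(a)=-1.297e+00  a ← 41.994630 − (+1.741e+00/-1.297e+00) = 43.336645
iter 2: u=1.154854  f(a)=+8.692e-02  f'(a)=-1.170e+00  a ← 43.336645 − (+8.692e-02/-1.170e+00) = 43.410910
iter 3: u=1.152878  f(a)=+2.420e-04  f'(a)=-1.164e+00  a ← 43.410910 − (+2.420e-04/-1.164e+00) = 43.411118
iter 4: u=1.152873  f(a)=+1.887e-09  f'(a)=-1.164e+00  a ← 43.411118 − (+1.887e-09/-1.164e+00) = 43.411118
iter 5: u=1.152873  f(a)=+5.684e-14  f'(a)=-1.164e+00  a ← 43.411118 − (+5.684e-14/-1.164e+00) = 43.411118
converged: |Δa| < 1e-12 after 5 iterations
sag = a·(cosh(S/(2a)) − 1) = 43.411118·(cosh(1.152873) − 1) = 32.189506
T_max/T_min = cosh(S/(2a)) = 1.741504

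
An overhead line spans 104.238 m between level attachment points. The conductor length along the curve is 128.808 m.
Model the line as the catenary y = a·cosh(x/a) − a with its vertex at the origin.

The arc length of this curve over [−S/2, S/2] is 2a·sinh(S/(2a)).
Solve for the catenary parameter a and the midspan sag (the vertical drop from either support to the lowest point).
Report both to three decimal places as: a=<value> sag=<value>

seed: a₀ = √(S³/(24(L−S))) = √(104.238³/(24·24.570)) = 43.825906
iter 1: u=1.189228  f(a)=+1.797e+00  f'(a)=-1.288e+00  a ← 43.825906 − (+1.797e+00/-1.288e+00) = 45.221107
iter 2: u=1.152537  f(a)=+8.939e-02  f'(a)=-1.163e+00  a ← 45.221107 − (+8.939e-02/-1.163e+00) = 45.297977
iter 3: u=1.150581  f(a)=+2.468e-04  f'(a)=-1.156e+00  a ← 45.297977 − (+2.468e-04/-1.156e+00) = 45.298190
iter 4: u=1.150576  f(a)=+1.892e-09  f'(a)=-1.156e+00  a ← 45.298190 − (+1.892e-09/-1.156e+00) = 45.298190
iter 5: u=1.150576  f(a)=+0.000e+00  f'(a)=-1.156e+00  a ← 45.298190 − (+0.000e+00/-1.156e+00) = 45.298190
converged: |Δa| < 1e-12 after 5 iterations
sag = a·(cosh(S/(2a)) − 1) = 45.298190·(cosh(1.150576) − 1) = 33.440627
T_max/T_min = cosh(S/(2a)) = 1.738233

a=45.298 sag=33.441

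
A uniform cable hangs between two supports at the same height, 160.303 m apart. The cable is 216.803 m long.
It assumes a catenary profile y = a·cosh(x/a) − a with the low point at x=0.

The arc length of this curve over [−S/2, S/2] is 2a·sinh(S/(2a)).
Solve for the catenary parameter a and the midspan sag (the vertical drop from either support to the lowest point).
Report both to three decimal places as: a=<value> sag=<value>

a=57.822 sag=65.037

seed: a₀ = √(S³/(24(L−S))) = √(160.303³/(24·56.500)) = 55.116627
iter 1: u=1.454216  f(a)=+6.284e+00  f'(a)=-2.518e+00  a ← 55.116627 − (+6.284e+00/-2.518e+00) = 57.612422
iter 2: u=1.391219  f(a)=+4.520e-01  f'(a)=-2.167e+00  a ← 57.612422 − (+4.520e-01/-2.167e+00) = 57.820976
iter 3: u=1.386201  f(a)=+2.740e-03  f'(a)=-2.141e+00  a ← 57.820976 − (+2.740e-03/-2.141e+00) = 57.822256
iter 4: u=1.386170  f(a)=+1.020e-07  f'(a)=-2.141e+00  a ← 57.822256 − (+1.020e-07/-2.141e+00) = 57.822256
iter 5: u=1.386170  f(a)=-2.842e-14  f'(a)=-2.141e+00  a ← 57.822256 − (-2.842e-14/-2.141e+00) = 57.822256
converged: |Δa| < 1e-12 after 5 iterations
sag = a·(cosh(S/(2a)) − 1) = 57.822256·(cosh(1.386170) − 1) = 65.036600
T_max/T_min = cosh(S/(2a)) = 2.124768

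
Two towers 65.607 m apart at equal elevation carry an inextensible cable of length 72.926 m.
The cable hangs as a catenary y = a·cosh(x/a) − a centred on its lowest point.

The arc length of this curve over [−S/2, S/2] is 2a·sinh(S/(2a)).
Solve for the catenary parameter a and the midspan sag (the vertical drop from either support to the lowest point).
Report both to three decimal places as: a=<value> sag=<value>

seed: a₀ = √(S³/(24(L−S))) = √(65.607³/(24·7.319)) = 40.095328
iter 1: u=0.818138  f(a)=+2.489e-01  f'(a)=-3.901e-01  a ← 40.095328 − (+2.489e-01/-3.901e-01) = 40.733328
iter 2: u=0.805323  f(a)=+6.065e-03  f'(a)=-3.713e-01  a ← 40.733328 − (+6.065e-03/-3.713e-01) = 40.749662
iter 3: u=0.805001  f(a)=+3.801e-06  f'(a)=-3.708e-01  a ← 40.749662 − (+3.801e-06/-3.708e-01) = 40.749672
iter 4: u=0.805000  f(a)=+1.492e-12  f'(a)=-3.708e-01  a ← 40.749672 − (+1.492e-12/-3.708e-01) = 40.749672
converged: |Δa| < 1e-12 after 4 iterations
sag = a·(cosh(S/(2a)) − 1) = 40.749672·(cosh(0.805000) − 1) = 13.932008
T_max/T_min = cosh(S/(2a)) = 1.341893

a=40.750 sag=13.932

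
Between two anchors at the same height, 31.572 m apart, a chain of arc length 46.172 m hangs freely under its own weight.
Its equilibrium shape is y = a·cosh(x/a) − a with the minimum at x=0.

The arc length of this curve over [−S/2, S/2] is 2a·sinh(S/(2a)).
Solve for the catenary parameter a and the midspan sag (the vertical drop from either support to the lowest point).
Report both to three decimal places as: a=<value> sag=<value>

a=10.075 sag=15.114

seed: a₀ = √(S³/(24(L−S))) = √(31.572³/(24·14.600)) = 9.477005
iter 1: u=1.665716  f(a)=+2.165e+00  f'(a)=-4.025e+00  a ← 9.477005 − (+2.165e+00/-4.025e+00) = 10.014751
iter 2: u=1.576275  f(a)=+1.979e-01  f'(a)=-3.320e+00  a ← 10.014751 − (+1.979e-01/-3.320e+00) = 10.074359
iter 3: u=1.566948  f(a)=+2.022e-03  f'(a)=-3.252e+00  a ← 10.074359 − (+2.022e-03/-3.252e+00) = 10.074981
iter 4: u=1.566852  f(a)=+2.158e-07  f'(a)=-3.252e+00  a ← 10.074981 − (+2.158e-07/-3.252e+00) = 10.074981
iter 5: u=1.566852  f(a)=+1.421e-14  f'(a)=-3.252e+00  a ← 10.074981 − (+1.421e-14/-3.252e+00) = 10.074981
converged: |Δa| < 1e-12 after 5 iterations
sag = a·(cosh(S/(2a)) − 1) = 10.074981·(cosh(1.566852) − 1) = 15.113680
T_max/T_min = cosh(S/(2a)) = 2.500120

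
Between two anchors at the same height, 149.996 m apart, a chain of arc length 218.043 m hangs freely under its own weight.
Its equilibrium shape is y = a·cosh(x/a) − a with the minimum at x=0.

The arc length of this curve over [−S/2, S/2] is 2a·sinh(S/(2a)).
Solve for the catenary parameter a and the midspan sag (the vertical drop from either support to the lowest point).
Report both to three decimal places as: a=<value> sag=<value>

seed: a₀ = √(S³/(24(L−S))) = √(149.996³/(24·68.047)) = 45.457904
iter 1: u=1.649834  f(a)=+9.884e+00  f'(a)=-3.892e+00  a ← 45.457904 − (+9.884e+00/-3.892e+00) = 47.997535
iter 2: u=1.562539  f(a)=+8.888e-01  f'(a)=-3.221e+00  a ← 47.997535 − (+8.888e-01/-3.221e+00) = 48.273487
iter 3: u=1.553606  f(a)=+8.755e-03  f'(a)=-3.158e+00  a ← 48.273487 − (+8.755e-03/-3.158e+00) = 48.276259
iter 4: u=1.553517  f(a)=+8.680e-07  f'(a)=-3.157e+00  a ← 48.276259 − (+8.680e-07/-3.157e+00) = 48.276260
iter 5: u=1.553517  f(a)=-2.842e-14  f'(a)=-3.157e+00  a ← 48.276260 − (-2.842e-14/-3.157e+00) = 48.276260
converged: |Δa| < 1e-12 after 5 iterations
sag = a·(cosh(S/(2a)) − 1) = 48.276260·(cosh(1.553517) − 1) = 70.955803
T_max/T_min = cosh(S/(2a)) = 2.469787

a=48.276 sag=70.956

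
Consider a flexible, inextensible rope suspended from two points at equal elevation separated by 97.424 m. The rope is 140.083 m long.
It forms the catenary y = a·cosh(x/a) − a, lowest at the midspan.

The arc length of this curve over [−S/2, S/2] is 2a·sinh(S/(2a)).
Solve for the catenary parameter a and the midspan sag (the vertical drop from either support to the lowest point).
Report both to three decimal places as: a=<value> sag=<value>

seed: a₀ = √(S³/(24(L−S))) = √(97.424³/(24·42.659)) = 30.053010
iter 1: u=1.620869  f(a)=+5.967e+00  f'(a)=-3.658e+00  a ← 30.053010 − (+5.967e+00/-3.658e+00) = 31.684213
iter 2: u=1.537422  f(a)=+5.203e-01  f'(a)=-3.046e+00  a ← 31.684213 − (+5.203e-01/-3.046e+00) = 31.855036
iter 3: u=1.529177  f(a)=+4.790e-03  f'(a)=-2.990e+00  a ← 31.855036 − (+4.790e-03/-2.990e+00) = 31.856638
iter 4: u=1.529100  f(a)=+4.142e-07  f'(a)=-2.989e+00  a ← 31.856638 − (+4.142e-07/-2.989e+00) = 31.856638
iter 5: u=1.529100  f(a)=+0.000e+00  f'(a)=-2.989e+00  a ← 31.856638 − (+0.000e+00/-2.989e+00) = 31.856638
converged: |Δa| < 1e-12 after 5 iterations
sag = a·(cosh(S/(2a)) − 1) = 31.856638·(cosh(1.529100) − 1) = 45.089168
T_max/T_min = cosh(S/(2a)) = 2.415377

a=31.857 sag=45.089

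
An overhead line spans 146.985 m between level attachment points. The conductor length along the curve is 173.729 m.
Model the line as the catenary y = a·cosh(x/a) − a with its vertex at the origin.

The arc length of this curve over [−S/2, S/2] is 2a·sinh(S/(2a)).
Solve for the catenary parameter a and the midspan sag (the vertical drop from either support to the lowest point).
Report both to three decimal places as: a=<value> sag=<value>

a=72.182 sag=40.759

seed: a₀ = √(S³/(24(L−S))) = √(146.985³/(24·26.744)) = 70.338115
iter 1: u=1.044846  f(a)=+1.498e+00  f'(a)=-8.468e-01  a ← 70.338115 − (+1.498e+00/-8.468e-01) = 72.107622
iter 2: u=1.019206  f(a)=+5.840e-02  f'(a)=-7.819e-01  a ← 72.107622 − (+5.840e-02/-7.819e-01) = 72.182317
iter 3: u=1.018151  f(a)=+9.671e-05  f'(a)=-7.793e-01  a ← 72.182317 − (+9.671e-05/-7.793e-01) = 72.182441
iter 4: u=1.018149  f(a)=+2.661e-10  f'(a)=-7.793e-01  a ← 72.182441 − (+2.661e-10/-7.793e-01) = 72.182441
iter 5: u=1.018149  f(a)=-2.842e-14  f'(a)=-7.793e-01  a ← 72.182441 − (-2.842e-14/-7.793e-01) = 72.182441
converged: |Δa| < 1e-12 after 5 iterations
sag = a·(cosh(S/(2a)) − 1) = 72.182441·(cosh(1.018149) − 1) = 40.758898
T_max/T_min = cosh(S/(2a)) = 1.564665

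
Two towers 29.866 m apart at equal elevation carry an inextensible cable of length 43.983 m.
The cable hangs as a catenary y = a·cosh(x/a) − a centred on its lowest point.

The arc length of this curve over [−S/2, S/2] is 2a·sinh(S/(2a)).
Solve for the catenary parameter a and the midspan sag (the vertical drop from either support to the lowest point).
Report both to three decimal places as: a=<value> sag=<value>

a=9.438 sag=14.493

seed: a₀ = √(S³/(24(L−S))) = √(29.866³/(24·14.117)) = 8.867246
iter 1: u=1.684063  f(a)=+2.142e+00  f'(a)=-4.184e+00  a ← 8.867246 − (+2.142e+00/-4.184e+00) = 9.379368
iter 2: u=1.592112  f(a)=+1.996e-01  f'(a)=-3.437e+00  a ← 9.379368 − (+1.996e-01/-3.437e+00) = 9.437447
iter 3: u=1.582314  f(a)=+2.126e-03  f'(a)=-3.364e+00  a ← 9.437447 − (+2.126e-03/-3.364e+00) = 9.438079
iter 4: u=1.582208  f(a)=+2.469e-07  f'(a)=-3.364e+00  a ← 9.438079 − (+2.469e-07/-3.364e+00) = 9.438079
iter 5: u=1.582208  f(a)=+0.000e+00  f'(a)=-3.364e+00  a ← 9.438079 − (+0.000e+00/-3.364e+00) = 9.438079
converged: |Δa| < 1e-12 after 5 iterations
sag = a·(cosh(S/(2a)) − 1) = 9.438079·(cosh(1.582208) − 1) = 14.493144
T_max/T_min = cosh(S/(2a)) = 2.535603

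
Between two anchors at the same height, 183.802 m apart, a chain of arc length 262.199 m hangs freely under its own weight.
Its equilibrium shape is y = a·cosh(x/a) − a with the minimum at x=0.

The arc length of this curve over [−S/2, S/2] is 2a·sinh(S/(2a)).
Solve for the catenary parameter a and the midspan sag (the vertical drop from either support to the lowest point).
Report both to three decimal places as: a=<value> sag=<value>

a=60.813 sag=83.705

seed: a₀ = √(S³/(24(L−S))) = √(183.802³/(24·78.397)) = 57.447351
iter 1: u=1.599743  f(a)=+1.067e+01  f'(a)=-3.495e+00  a ← 57.447351 − (+1.067e+01/-3.495e+00) = 60.499055
iter 2: u=1.519049  f(a)=+9.088e-01  f'(a)=-2.922e+00  a ← 60.499055 − (+9.088e-01/-2.922e+00) = 60.810022
iter 3: u=1.511280  f(a)=+7.956e-03  f'(a)=-2.871e+00  a ← 60.810022 − (+7.956e-03/-2.871e+00) = 60.812793
iter 4: u=1.511212  f(a)=+6.217e-07  f'(a)=-2.871e+00  a ← 60.812793 − (+6.217e-07/-2.871e+00) = 60.812793
iter 5: u=1.511212  f(a)=+0.000e+00  f'(a)=-2.871e+00  a ← 60.812793 − (+0.000e+00/-2.871e+00) = 60.812793
converged: |Δa| < 1e-12 after 5 iterations
sag = a·(cosh(S/(2a)) − 1) = 60.812793·(cosh(1.511212) − 1) = 83.704592
T_max/T_min = cosh(S/(2a)) = 2.376431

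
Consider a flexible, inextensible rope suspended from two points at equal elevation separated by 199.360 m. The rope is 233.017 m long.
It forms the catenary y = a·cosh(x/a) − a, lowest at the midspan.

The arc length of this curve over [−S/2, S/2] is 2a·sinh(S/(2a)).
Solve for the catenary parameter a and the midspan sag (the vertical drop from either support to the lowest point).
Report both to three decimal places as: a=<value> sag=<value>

seed: a₀ = √(S³/(24(L−S))) = √(199.360³/(24·33.657)) = 99.040703
iter 1: u=1.006455  f(a)=+1.746e+00  f'(a)=-7.510e-01  a ← 99.040703 − (+1.746e+00/-7.510e-01) = 101.365922
iter 2: u=0.983368  f(a)=+6.339e-02  f'(a)=-6.974e-01  a ← 101.365922 − (+6.339e-02/-6.974e-01) = 101.456818
iter 3: u=0.982487  f(a)=+9.050e-05  f'(a)=-6.954e-01  a ← 101.456818 − (+9.050e-05/-6.954e-01) = 101.456948
iter 4: u=0.982486  f(a)=+1.850e-10  f'(a)=-6.954e-01  a ← 101.456948 − (+1.850e-10/-6.954e-01) = 101.456948
iter 5: u=0.982486  f(a)=+0.000e+00  f'(a)=-6.954e-01  a ← 101.456948 − (+0.000e+00/-6.954e-01) = 101.456948
converged: |Δa| < 1e-12 after 5 iterations
sag = a·(cosh(S/(2a)) − 1) = 101.456948·(cosh(0.982486) − 1) = 53.034938
T_max/T_min = cosh(S/(2a)) = 1.522733

a=101.457 sag=53.035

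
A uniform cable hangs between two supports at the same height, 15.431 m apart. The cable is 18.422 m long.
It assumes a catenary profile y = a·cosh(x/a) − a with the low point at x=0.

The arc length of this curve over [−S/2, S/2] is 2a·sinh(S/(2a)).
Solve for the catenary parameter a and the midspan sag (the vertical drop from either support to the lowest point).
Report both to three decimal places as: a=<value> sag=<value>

a=7.354 sag=4.433

seed: a₀ = √(S³/(24(L−S))) = √(15.431³/(24·2.991)) = 7.154467
iter 1: u=1.078417  f(a)=+1.788e-01  f'(a)=-9.375e-01  a ← 7.154467 − (+1.788e-01/-9.375e-01) = 7.345210
iter 2: u=1.050413  f(a)=+7.401e-03  f'(a)=-8.613e-01  a ← 7.345210 − (+7.401e-03/-8.613e-01) = 7.353802
iter 3: u=1.049185  f(a)=+1.389e-05  f'(a)=-8.581e-01  a ← 7.353802 − (+1.389e-05/-8.581e-01) = 7.353818
iter 4: u=1.049183  f(a)=+4.911e-11  f'(a)=-8.581e-01  a ← 7.353818 − (+4.911e-11/-8.581e-01) = 7.353818
iter 5: u=1.049183  f(a)=+3.553e-15  f'(a)=-8.581e-01  a ← 7.353818 − (+3.553e-15/-8.581e-01) = 7.353818
converged: |Δa| < 1e-12 after 5 iterations
sag = a·(cosh(S/(2a)) − 1) = 7.353818·(cosh(1.049183) − 1) = 4.432664
T_max/T_min = cosh(S/(2a)) = 1.602770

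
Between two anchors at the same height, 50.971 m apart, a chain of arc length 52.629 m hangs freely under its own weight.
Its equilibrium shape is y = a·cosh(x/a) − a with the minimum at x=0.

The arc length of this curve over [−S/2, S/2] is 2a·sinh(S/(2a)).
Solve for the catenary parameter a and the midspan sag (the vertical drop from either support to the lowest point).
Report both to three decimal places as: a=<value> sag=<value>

a=57.968 sag=5.693

seed: a₀ = √(S³/(24(L−S))) = √(50.971³/(24·1.658)) = 57.688181
iter 1: u=0.441780  f(a)=+1.625e-02  f'(a)=-5.861e-02  a ← 57.688181 − (+1.625e-02/-5.861e-02) = 57.965517
iter 2: u=0.439667  f(a)=+1.180e-04  f'(a)=-5.776e-02  a ← 57.965517 − (+1.180e-04/-5.776e-02) = 57.967559
iter 3: u=0.439651  f(a)=+6.314e-09  f'(a)=-5.776e-02  a ← 57.967559 − (+6.314e-09/-5.776e-02) = 57.967559
iter 4: u=0.439651  f(a)=-7.105e-15  f'(a)=-5.776e-02  a ← 57.967559 − (-7.105e-15/-5.776e-02) = 57.967559
converged: |Δa| < 1e-12 after 4 iterations
sag = a·(cosh(S/(2a)) − 1) = 57.967559·(cosh(0.439651) − 1) = 5.693189
T_max/T_min = cosh(S/(2a)) = 1.098213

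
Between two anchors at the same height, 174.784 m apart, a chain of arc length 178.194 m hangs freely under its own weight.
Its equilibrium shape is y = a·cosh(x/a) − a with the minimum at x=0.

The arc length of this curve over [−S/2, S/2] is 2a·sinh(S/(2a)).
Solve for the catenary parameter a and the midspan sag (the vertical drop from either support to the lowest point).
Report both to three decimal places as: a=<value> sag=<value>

seed: a₀ = √(S³/(24(L−S))) = √(174.784³/(24·3.410)) = 255.428705
iter 1: u=0.342139  f(a)=+2.001e-02  f'(a)=-2.701e-02  a ← 255.428705 − (+2.001e-02/-2.701e-02) = 256.169587
iter 2: u=0.341149  f(a)=+8.741e-05  f'(a)=-2.678e-02  a ← 256.169587 − (+8.741e-05/-2.678e-02) = 256.172851
iter 3: u=0.341145  f(a)=+1.684e-09  f'(a)=-2.678e-02  a ← 256.172851 − (+1.684e-09/-2.678e-02) = 256.172851
iter 4: u=0.341145  f(a)=+0.000e+00  f'(a)=-2.678e-02  a ← 256.172851 − (+0.000e+00/-2.678e-02) = 256.172851
converged: |Δa| < 1e-12 after 4 iterations
sag = a·(cosh(S/(2a)) − 1) = 256.172851·(cosh(0.341145) − 1) = 15.051788
T_max/T_min = cosh(S/(2a)) = 1.058756

a=256.173 sag=15.052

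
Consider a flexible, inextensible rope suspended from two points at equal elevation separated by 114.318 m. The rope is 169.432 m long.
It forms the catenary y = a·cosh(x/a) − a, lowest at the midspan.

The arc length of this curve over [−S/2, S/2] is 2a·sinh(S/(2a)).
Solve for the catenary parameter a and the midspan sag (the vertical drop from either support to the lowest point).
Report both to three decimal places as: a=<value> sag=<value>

a=35.810 sag=56.163

seed: a₀ = √(S³/(24(L−S))) = √(114.318³/(24·55.114)) = 33.607433
iter 1: u=1.700784  f(a)=+8.543e+00  f'(a)=-4.332e+00  a ← 33.607433 − (+8.543e+00/-4.332e+00) = 35.579465
iter 2: u=1.606517  f(a)=+8.097e-01  f'(a)=-3.547e+00  a ← 35.579465 − (+8.097e-01/-3.547e+00) = 35.807763
iter 3: u=1.596274  f(a)=+8.954e-03  f'(a)=-3.469e+00  a ← 35.807763 − (+8.954e-03/-3.469e+00) = 35.810344
iter 4: u=1.596159  f(a)=+1.122e-06  f'(a)=-3.468e+00  a ← 35.810344 − (+1.122e-06/-3.468e+00) = 35.810345
iter 5: u=1.596159  f(a)=+2.842e-14  f'(a)=-3.468e+00  a ← 35.810345 − (+2.842e-14/-3.468e+00) = 35.810345
converged: |Δa| < 1e-12 after 5 iterations
sag = a·(cosh(S/(2a)) − 1) = 35.810345·(cosh(1.596159) − 1) = 56.163464
T_max/T_min = cosh(S/(2a)) = 2.568359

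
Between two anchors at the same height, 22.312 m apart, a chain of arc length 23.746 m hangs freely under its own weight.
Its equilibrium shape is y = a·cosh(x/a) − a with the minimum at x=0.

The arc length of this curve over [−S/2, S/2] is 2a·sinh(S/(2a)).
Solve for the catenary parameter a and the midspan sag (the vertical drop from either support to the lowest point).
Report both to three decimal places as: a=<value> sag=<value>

seed: a₀ = √(S³/(24(L−S))) = √(22.312³/(24·1.434)) = 17.965014
iter 1: u=0.620985  f(a)=+2.790e-02  f'(a)=-1.659e-01  a ← 17.965014 − (+2.790e-02/-1.659e-01) = 18.133228
iter 2: u=0.615224  f(a)=+3.968e-04  f'(a)=-1.612e-01  a ← 18.133228 − (+3.968e-04/-1.612e-01) = 18.135690
iter 3: u=0.615141  f(a)=+8.279e-08  f'(a)=-1.611e-01  a ← 18.135690 − (+8.279e-08/-1.611e-01) = 18.135690
iter 4: u=0.615141  f(a)=+3.553e-15  f'(a)=-1.611e-01  a ← 18.135690 − (+3.553e-15/-1.611e-01) = 18.135690
converged: |Δa| < 1e-12 after 4 iterations
sag = a·(cosh(S/(2a)) − 1) = 18.135690·(cosh(0.615141) − 1) = 3.540827
T_max/T_min = cosh(S/(2a)) = 1.195241

a=18.136 sag=3.541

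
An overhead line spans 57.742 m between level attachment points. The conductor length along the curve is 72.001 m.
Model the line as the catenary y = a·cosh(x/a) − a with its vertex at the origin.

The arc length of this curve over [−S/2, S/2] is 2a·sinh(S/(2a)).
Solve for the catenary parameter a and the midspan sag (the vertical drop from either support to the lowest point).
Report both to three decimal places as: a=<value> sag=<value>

seed: a₀ = √(S³/(24(L−S))) = √(57.742³/(24·14.259)) = 23.718520
iter 1: u=1.217234  f(a)=+1.094e+00  f'(a)=-1.390e+00  a ← 23.718520 − (+1.094e+00/-1.390e+00) = 24.505745
iter 2: u=1.178132  f(a)=+5.685e-02  f'(a)=-1.249e+00  a ← 24.505745 − (+5.685e-02/-1.249e+00) = 24.551252
iter 3: u=1.175948  f(a)=+1.720e-04  f'(a)=-1.242e+00  a ← 24.551252 − (+1.720e-04/-1.242e+00) = 24.551391
iter 4: u=1.175942  f(a)=+1.585e-09  f'(a)=-1.242e+00  a ← 24.551391 − (+1.585e-09/-1.242e+00) = 24.551391
iter 5: u=1.175942  f(a)=-1.421e-14  f'(a)=-1.242e+00  a ← 24.551391 − (-1.421e-14/-1.242e+00) = 24.551391
converged: |Δa| < 1e-12 after 5 iterations
sag = a·(cosh(S/(2a)) − 1) = 24.551391·(cosh(1.175942) − 1) = 19.023909
T_max/T_min = cosh(S/(2a)) = 1.774861

a=24.551 sag=19.024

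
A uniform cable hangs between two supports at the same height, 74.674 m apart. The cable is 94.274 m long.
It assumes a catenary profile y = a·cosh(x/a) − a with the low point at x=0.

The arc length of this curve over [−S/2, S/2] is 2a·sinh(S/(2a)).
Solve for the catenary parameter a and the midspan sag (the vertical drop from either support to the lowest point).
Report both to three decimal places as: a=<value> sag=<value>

a=30.859 sag=25.481

seed: a₀ = √(S³/(24(L−S))) = √(74.674³/(24·19.600)) = 29.752295
iter 1: u=1.254928  f(a)=+1.603e+00  f'(a)=-1.537e+00  a ← 29.752295 − (+1.603e+00/-1.537e+00) = 30.794874
iter 2: u=1.212442  f(a)=+8.809e-02  f'(a)=-1.372e+00  a ← 30.794874 − (+8.809e-02/-1.372e+00) = 30.859063
iter 3: u=1.209920  f(a)=+3.004e-04  f'(a)=-1.363e+00  a ← 30.859063 − (+3.004e-04/-1.363e+00) = 30.859283
iter 4: u=1.209911  f(a)=+3.520e-09  f'(a)=-1.363e+00  a ← 30.859283 − (+3.520e-09/-1.363e+00) = 30.859283
iter 5: u=1.209911  f(a)=+1.421e-14  f'(a)=-1.363e+00  a ← 30.859283 − (+1.421e-14/-1.363e+00) = 30.859283
converged: |Δa| < 1e-12 after 5 iterations
sag = a·(cosh(S/(2a)) − 1) = 30.859283·(cosh(1.209911) − 1) = 25.480686
T_max/T_min = cosh(S/(2a)) = 1.825706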